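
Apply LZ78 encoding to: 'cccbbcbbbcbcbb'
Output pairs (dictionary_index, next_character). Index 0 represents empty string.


LZ78 encoding steps:
Dictionary: {0: ''}
Step 1: w='' (idx 0), next='c' -> output (0, 'c'), add 'c' as idx 1
Step 2: w='c' (idx 1), next='c' -> output (1, 'c'), add 'cc' as idx 2
Step 3: w='' (idx 0), next='b' -> output (0, 'b'), add 'b' as idx 3
Step 4: w='b' (idx 3), next='c' -> output (3, 'c'), add 'bc' as idx 4
Step 5: w='b' (idx 3), next='b' -> output (3, 'b'), add 'bb' as idx 5
Step 6: w='bc' (idx 4), next='b' -> output (4, 'b'), add 'bcb' as idx 6
Step 7: w='c' (idx 1), next='b' -> output (1, 'b'), add 'cb' as idx 7
Step 8: w='b' (idx 3), end of input -> output (3, '')


Encoded: [(0, 'c'), (1, 'c'), (0, 'b'), (3, 'c'), (3, 'b'), (4, 'b'), (1, 'b'), (3, '')]


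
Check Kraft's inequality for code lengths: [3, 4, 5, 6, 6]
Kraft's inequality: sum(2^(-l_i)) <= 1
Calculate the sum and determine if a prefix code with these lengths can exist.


Sum = 2^(-3) + 2^(-4) + 2^(-5) + 2^(-6) + 2^(-6)
    = 0.125 + 0.0625 + 0.03125 + 0.015625 + 0.015625
    = 16/64 = 0.25
Since 0.25 <= 1, Kraft's inequality IS satisfied.
A prefix code with these lengths CAN exist.

Kraft sum = 0.25. Satisfied.


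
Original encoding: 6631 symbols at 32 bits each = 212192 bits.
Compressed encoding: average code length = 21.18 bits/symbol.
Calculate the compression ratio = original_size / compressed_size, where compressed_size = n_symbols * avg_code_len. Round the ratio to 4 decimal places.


original_size = n_symbols * orig_bits = 6631 * 32 = 212192 bits
compressed_size = n_symbols * avg_code_len = 6631 * 21.18 = 140444.58 bits
ratio = original_size / compressed_size = 212192 / 140444.58 = 1.5109

Compression ratio = 1.5109


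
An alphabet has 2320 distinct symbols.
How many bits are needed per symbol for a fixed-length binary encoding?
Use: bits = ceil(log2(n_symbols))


log2(2320) = 11.1799
Bracket: 2^11 = 2048 < 2320 <= 2^12 = 4096
So ceil(log2(2320)) = 12

bits = ceil(log2(2320)) = ceil(11.1799) = 12 bits


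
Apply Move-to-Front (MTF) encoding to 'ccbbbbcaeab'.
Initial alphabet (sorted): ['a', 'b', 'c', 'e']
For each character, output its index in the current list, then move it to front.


MTF encoding:
'c': index 2 in ['a', 'b', 'c', 'e'] -> ['c', 'a', 'b', 'e']
'c': index 0 in ['c', 'a', 'b', 'e'] -> ['c', 'a', 'b', 'e']
'b': index 2 in ['c', 'a', 'b', 'e'] -> ['b', 'c', 'a', 'e']
'b': index 0 in ['b', 'c', 'a', 'e'] -> ['b', 'c', 'a', 'e']
'b': index 0 in ['b', 'c', 'a', 'e'] -> ['b', 'c', 'a', 'e']
'b': index 0 in ['b', 'c', 'a', 'e'] -> ['b', 'c', 'a', 'e']
'c': index 1 in ['b', 'c', 'a', 'e'] -> ['c', 'b', 'a', 'e']
'a': index 2 in ['c', 'b', 'a', 'e'] -> ['a', 'c', 'b', 'e']
'e': index 3 in ['a', 'c', 'b', 'e'] -> ['e', 'a', 'c', 'b']
'a': index 1 in ['e', 'a', 'c', 'b'] -> ['a', 'e', 'c', 'b']
'b': index 3 in ['a', 'e', 'c', 'b'] -> ['b', 'a', 'e', 'c']


Output: [2, 0, 2, 0, 0, 0, 1, 2, 3, 1, 3]


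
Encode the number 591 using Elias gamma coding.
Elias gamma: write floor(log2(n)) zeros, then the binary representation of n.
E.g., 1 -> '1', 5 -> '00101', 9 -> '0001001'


num_bits = floor(log2(591)) + 1 = 10
leading_zeros = num_bits - 1 = 9
binary(591) = 1001001111

Elias gamma(591) = '000000000' + '1001001111' = 0000000001001001111 (19 bits)


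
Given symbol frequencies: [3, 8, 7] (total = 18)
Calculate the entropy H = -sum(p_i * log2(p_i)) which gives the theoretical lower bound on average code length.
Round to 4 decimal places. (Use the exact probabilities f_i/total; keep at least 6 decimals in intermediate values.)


Per-symbol terms -p_i * log2(p_i) with p_i = f_i/18:
  p = 3/18 = 0.166667: log2(p) = -2.584963, -p*log2(p) = 0.430827
  p = 8/18 = 0.444444: log2(p) = -1.169925, -p*log2(p) = 0.519967
  p = 7/18 = 0.388889: log2(p) = -1.362570, -p*log2(p) = 0.529888
H = 0.430827 + 0.519967 + 0.529888 = 1.480682

H = 1.4807 bits/symbol


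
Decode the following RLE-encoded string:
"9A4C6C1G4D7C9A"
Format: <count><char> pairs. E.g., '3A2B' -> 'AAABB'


Expanding each <count><char> pair:
  9A -> 'AAAAAAAAA'
  4C -> 'CCCC'
  6C -> 'CCCCCC'
  1G -> 'G'
  4D -> 'DDDD'
  7C -> 'CCCCCCC'
  9A -> 'AAAAAAAAA'

Decoded = AAAAAAAAACCCCCCCCCCGDDDDCCCCCCCAAAAAAAAA


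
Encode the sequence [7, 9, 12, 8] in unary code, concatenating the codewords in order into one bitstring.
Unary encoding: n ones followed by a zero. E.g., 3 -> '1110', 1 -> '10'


Encode each number as n ones followed by a terminating 0:
  7 -> 11111110 (8 bits)
  9 -> 1111111110 (10 bits)
  12 -> 1111111111110 (13 bits)
  8 -> 111111110 (9 bits)
Total length = 8 + 10 + 13 + 9 = 40 bits.

Unary([7, 9, 12, 8]) = 1111111011111111101111111111110111111110 (40 bits)


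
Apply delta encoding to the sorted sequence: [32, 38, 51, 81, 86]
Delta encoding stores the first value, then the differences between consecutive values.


First value: 32
Deltas:
  38 - 32 = 6
  51 - 38 = 13
  81 - 51 = 30
  86 - 81 = 5


Delta encoded: [32, 6, 13, 30, 5]


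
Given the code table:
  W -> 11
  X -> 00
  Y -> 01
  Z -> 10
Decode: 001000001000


Decoding:
00 -> X
10 -> Z
00 -> X
00 -> X
10 -> Z
00 -> X


Result: XZXXZX


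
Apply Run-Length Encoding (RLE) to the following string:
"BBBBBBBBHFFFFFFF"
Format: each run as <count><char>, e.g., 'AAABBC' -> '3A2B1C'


Scanning runs left to right:
  i=0: run of 'B' x 8 -> '8B'
  i=8: run of 'H' x 1 -> '1H'
  i=9: run of 'F' x 7 -> '7F'

RLE = 8B1H7F


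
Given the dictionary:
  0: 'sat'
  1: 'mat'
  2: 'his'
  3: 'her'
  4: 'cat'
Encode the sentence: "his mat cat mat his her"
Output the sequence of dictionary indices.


Look up each word in the dictionary:
  'his' -> 2
  'mat' -> 1
  'cat' -> 4
  'mat' -> 1
  'his' -> 2
  'her' -> 3

Encoded: [2, 1, 4, 1, 2, 3]


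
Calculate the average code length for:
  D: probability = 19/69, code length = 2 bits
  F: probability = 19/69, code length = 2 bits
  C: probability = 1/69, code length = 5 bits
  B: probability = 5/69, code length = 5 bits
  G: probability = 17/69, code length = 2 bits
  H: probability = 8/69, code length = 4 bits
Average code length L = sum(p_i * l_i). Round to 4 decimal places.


Weighted contributions p_i * l_i:
  D: (19/69) * 2 = 38/69
  F: (19/69) * 2 = 38/69
  C: (1/69) * 5 = 5/69
  B: (5/69) * 5 = 25/69
  G: (17/69) * 2 = 34/69
  H: (8/69) * 4 = 32/69
Sum = (38 + 38 + 5 + 25 + 34 + 32)/69 = 172/69

L = 172/69 = 2.4928 bits/symbol


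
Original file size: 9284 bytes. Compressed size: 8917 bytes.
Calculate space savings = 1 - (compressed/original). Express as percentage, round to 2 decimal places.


ratio = compressed/original = 8917/9284 = 0.96047
savings = 1 - ratio = 1 - 0.96047 = 0.03953
as a percentage: 0.03953 * 100 = 3.95%

Space savings = 1 - 8917/9284 = 3.95%


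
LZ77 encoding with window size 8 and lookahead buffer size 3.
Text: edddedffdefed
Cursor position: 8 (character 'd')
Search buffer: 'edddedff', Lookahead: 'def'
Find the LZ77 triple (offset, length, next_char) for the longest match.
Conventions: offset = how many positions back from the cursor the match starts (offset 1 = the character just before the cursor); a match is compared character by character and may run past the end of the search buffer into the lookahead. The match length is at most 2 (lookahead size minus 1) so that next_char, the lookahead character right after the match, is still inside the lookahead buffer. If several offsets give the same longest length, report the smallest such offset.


Try each offset into the search buffer:
  offset=1 (pos 7, char 'f'): match length 0
  offset=2 (pos 6, char 'f'): match length 0
  offset=3 (pos 5, char 'd'): match length 1
  offset=4 (pos 4, char 'e'): match length 0
  offset=5 (pos 3, char 'd'): match length 2
  offset=6 (pos 2, char 'd'): match length 1
  offset=7 (pos 1, char 'd'): match length 1
  offset=8 (pos 0, char 'e'): match length 0
Longest match has length 2 at offset 5.
next_char = character at position 8 + 2 = 10 -> 'f'

Best match: offset=5, length=2 (matching 'de' starting at position 3)
LZ77 triple: (5, 2, 'f')


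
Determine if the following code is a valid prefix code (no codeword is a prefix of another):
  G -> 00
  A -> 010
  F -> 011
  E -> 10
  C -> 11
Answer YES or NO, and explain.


Checking each pair (does one codeword prefix another?):
  G='00' vs A='010': no prefix
  G='00' vs F='011': no prefix
  G='00' vs E='10': no prefix
  G='00' vs C='11': no prefix
  A='010' vs G='00': no prefix
  A='010' vs F='011': no prefix
  A='010' vs E='10': no prefix
  A='010' vs C='11': no prefix
  F='011' vs G='00': no prefix
  F='011' vs A='010': no prefix
  F='011' vs E='10': no prefix
  F='011' vs C='11': no prefix
  E='10' vs G='00': no prefix
  E='10' vs A='010': no prefix
  E='10' vs F='011': no prefix
  E='10' vs C='11': no prefix
  C='11' vs G='00': no prefix
  C='11' vs A='010': no prefix
  C='11' vs F='011': no prefix
  C='11' vs E='10': no prefix
No violation found over all pairs.

YES -- this is a valid prefix code. No codeword is a prefix of any other codeword.


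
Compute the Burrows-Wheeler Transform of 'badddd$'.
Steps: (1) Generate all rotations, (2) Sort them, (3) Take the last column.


Rotations (sorted):
  0: $badddd -> last char: d
  1: adddd$b -> last char: b
  2: badddd$ -> last char: $
  3: d$baddd -> last char: d
  4: dd$badd -> last char: d
  5: ddd$bad -> last char: d
  6: dddd$ba -> last char: a


BWT = db$ddda


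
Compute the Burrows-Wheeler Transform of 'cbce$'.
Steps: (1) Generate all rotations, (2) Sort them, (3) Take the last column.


Rotations (sorted):
  0: $cbce -> last char: e
  1: bce$c -> last char: c
  2: cbce$ -> last char: $
  3: ce$cb -> last char: b
  4: e$cbc -> last char: c


BWT = ec$bc


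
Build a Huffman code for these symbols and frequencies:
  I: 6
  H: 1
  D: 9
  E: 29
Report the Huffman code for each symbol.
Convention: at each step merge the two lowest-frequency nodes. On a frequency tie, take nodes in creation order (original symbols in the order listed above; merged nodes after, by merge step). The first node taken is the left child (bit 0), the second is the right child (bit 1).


Huffman tree construction:
Step 1: Merge H(1) + I(6) = 7
Step 2: Merge (H+I)(7) + D(9) = 16
Step 3: Merge ((H+I)+D)(16) + E(29) = 45
Read each symbol's code off the tree from the root (left child = 0, right child = 1).

Codes:
  I: 001 (length 3)
  H: 000 (length 3)
  D: 01 (length 2)
  E: 1 (length 1)
Average code length: 68/45 = 1.5111 bits/symbol


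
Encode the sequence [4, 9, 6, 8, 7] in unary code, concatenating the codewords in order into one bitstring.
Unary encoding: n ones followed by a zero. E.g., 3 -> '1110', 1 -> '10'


Encode each number as n ones followed by a terminating 0:
  4 -> 11110 (5 bits)
  9 -> 1111111110 (10 bits)
  6 -> 1111110 (7 bits)
  8 -> 111111110 (9 bits)
  7 -> 11111110 (8 bits)
Total length = 5 + 10 + 7 + 9 + 8 = 39 bits.

Unary([4, 9, 6, 8, 7]) = 111101111111110111111011111111011111110 (39 bits)


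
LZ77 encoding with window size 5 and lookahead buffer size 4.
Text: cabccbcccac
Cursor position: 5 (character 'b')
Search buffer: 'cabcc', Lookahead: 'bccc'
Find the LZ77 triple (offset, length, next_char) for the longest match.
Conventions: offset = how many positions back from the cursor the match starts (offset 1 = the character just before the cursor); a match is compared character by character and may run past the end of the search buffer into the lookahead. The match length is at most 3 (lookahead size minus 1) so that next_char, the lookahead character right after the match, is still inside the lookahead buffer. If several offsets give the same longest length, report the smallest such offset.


Try each offset into the search buffer:
  offset=1 (pos 4, char 'c'): match length 0
  offset=2 (pos 3, char 'c'): match length 0
  offset=3 (pos 2, char 'b'): match length 3
  offset=4 (pos 1, char 'a'): match length 0
  offset=5 (pos 0, char 'c'): match length 0
Longest match has length 3 at offset 3.
next_char = character at position 5 + 3 = 8 -> 'c'

Best match: offset=3, length=3 (matching 'bcc' starting at position 2)
LZ77 triple: (3, 3, 'c')


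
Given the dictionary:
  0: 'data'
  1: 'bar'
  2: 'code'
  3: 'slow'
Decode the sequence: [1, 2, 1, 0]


Look up each index in the dictionary:
  1 -> 'bar'
  2 -> 'code'
  1 -> 'bar'
  0 -> 'data'

Decoded: "bar code bar data"


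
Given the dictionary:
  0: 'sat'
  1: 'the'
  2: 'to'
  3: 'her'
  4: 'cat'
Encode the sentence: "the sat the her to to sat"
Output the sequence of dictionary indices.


Look up each word in the dictionary:
  'the' -> 1
  'sat' -> 0
  'the' -> 1
  'her' -> 3
  'to' -> 2
  'to' -> 2
  'sat' -> 0

Encoded: [1, 0, 1, 3, 2, 2, 0]


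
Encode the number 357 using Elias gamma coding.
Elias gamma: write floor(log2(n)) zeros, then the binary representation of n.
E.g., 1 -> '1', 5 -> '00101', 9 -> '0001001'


num_bits = floor(log2(357)) + 1 = 9
leading_zeros = num_bits - 1 = 8
binary(357) = 101100101

Elias gamma(357) = '00000000' + '101100101' = 00000000101100101 (17 bits)


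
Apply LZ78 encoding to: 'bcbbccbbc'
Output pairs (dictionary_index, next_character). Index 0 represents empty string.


LZ78 encoding steps:
Dictionary: {0: ''}
Step 1: w='' (idx 0), next='b' -> output (0, 'b'), add 'b' as idx 1
Step 2: w='' (idx 0), next='c' -> output (0, 'c'), add 'c' as idx 2
Step 3: w='b' (idx 1), next='b' -> output (1, 'b'), add 'bb' as idx 3
Step 4: w='c' (idx 2), next='c' -> output (2, 'c'), add 'cc' as idx 4
Step 5: w='bb' (idx 3), next='c' -> output (3, 'c'), add 'bbc' as idx 5


Encoded: [(0, 'b'), (0, 'c'), (1, 'b'), (2, 'c'), (3, 'c')]


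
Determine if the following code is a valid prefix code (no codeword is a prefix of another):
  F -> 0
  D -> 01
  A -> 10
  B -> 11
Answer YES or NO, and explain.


Checking each pair (does one codeword prefix another?):
  F='0' vs D='01': prefix -- VIOLATION

NO -- this is NOT a valid prefix code. F (0) is a prefix of D (01).


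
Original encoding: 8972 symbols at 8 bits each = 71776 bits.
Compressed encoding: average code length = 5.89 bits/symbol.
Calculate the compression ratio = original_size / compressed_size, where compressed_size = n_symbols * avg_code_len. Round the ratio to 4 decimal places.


original_size = n_symbols * orig_bits = 8972 * 8 = 71776 bits
compressed_size = n_symbols * avg_code_len = 8972 * 5.89 = 52845.08 bits
ratio = original_size / compressed_size = 71776 / 52845.08 = 1.3582

Compression ratio = 1.3582


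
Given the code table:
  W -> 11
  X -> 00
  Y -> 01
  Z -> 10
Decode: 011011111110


Decoding:
01 -> Y
10 -> Z
11 -> W
11 -> W
11 -> W
10 -> Z


Result: YZWWWZ


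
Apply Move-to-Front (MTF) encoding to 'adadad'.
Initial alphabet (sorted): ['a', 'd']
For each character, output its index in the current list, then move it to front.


MTF encoding:
'a': index 0 in ['a', 'd'] -> ['a', 'd']
'd': index 1 in ['a', 'd'] -> ['d', 'a']
'a': index 1 in ['d', 'a'] -> ['a', 'd']
'd': index 1 in ['a', 'd'] -> ['d', 'a']
'a': index 1 in ['d', 'a'] -> ['a', 'd']
'd': index 1 in ['a', 'd'] -> ['d', 'a']


Output: [0, 1, 1, 1, 1, 1]


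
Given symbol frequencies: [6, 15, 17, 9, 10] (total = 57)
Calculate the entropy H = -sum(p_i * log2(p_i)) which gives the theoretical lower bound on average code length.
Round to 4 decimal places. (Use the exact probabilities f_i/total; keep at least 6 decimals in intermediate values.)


Per-symbol terms -p_i * log2(p_i) with p_i = f_i/57:
  p = 6/57 = 0.105263: log2(p) = -3.247928, -p*log2(p) = 0.341887
  p = 15/57 = 0.263158: log2(p) = -1.925999, -p*log2(p) = 0.506842
  p = 17/57 = 0.298246: log2(p) = -1.745427, -p*log2(p) = 0.520566
  p = 9/57 = 0.157895: log2(p) = -2.662965, -p*log2(p) = 0.420468
  p = 10/57 = 0.175439: log2(p) = -2.510962, -p*log2(p) = 0.440520
H = 0.341887 + 0.506842 + 0.520566 + 0.420468 + 0.440520 = 2.230283

H = 2.2303 bits/symbol


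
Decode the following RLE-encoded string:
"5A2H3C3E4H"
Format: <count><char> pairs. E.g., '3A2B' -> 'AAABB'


Expanding each <count><char> pair:
  5A -> 'AAAAA'
  2H -> 'HH'
  3C -> 'CCC'
  3E -> 'EEE'
  4H -> 'HHHH'

Decoded = AAAAAHHCCCEEEHHHH


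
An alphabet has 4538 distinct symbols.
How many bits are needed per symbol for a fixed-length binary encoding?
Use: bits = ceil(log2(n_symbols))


log2(4538) = 12.1478
Bracket: 2^12 = 4096 < 4538 <= 2^13 = 8192
So ceil(log2(4538)) = 13

bits = ceil(log2(4538)) = ceil(12.1478) = 13 bits


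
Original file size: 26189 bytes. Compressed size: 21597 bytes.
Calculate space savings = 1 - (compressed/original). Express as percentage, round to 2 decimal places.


ratio = compressed/original = 21597/26189 = 0.824659
savings = 1 - ratio = 1 - 0.824659 = 0.175341
as a percentage: 0.175341 * 100 = 17.53%

Space savings = 1 - 21597/26189 = 17.53%


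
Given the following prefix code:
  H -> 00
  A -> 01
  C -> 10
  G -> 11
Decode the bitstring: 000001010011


Decoding step by step:
Bits 00 -> H
Bits 00 -> H
Bits 01 -> A
Bits 01 -> A
Bits 00 -> H
Bits 11 -> G


Decoded message: HHAAHG


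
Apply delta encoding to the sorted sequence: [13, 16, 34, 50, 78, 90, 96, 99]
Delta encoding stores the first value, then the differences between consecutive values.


First value: 13
Deltas:
  16 - 13 = 3
  34 - 16 = 18
  50 - 34 = 16
  78 - 50 = 28
  90 - 78 = 12
  96 - 90 = 6
  99 - 96 = 3


Delta encoded: [13, 3, 18, 16, 28, 12, 6, 3]


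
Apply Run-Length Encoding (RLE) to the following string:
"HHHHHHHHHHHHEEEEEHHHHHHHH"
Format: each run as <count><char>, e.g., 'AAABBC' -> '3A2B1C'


Scanning runs left to right:
  i=0: run of 'H' x 12 -> '12H'
  i=12: run of 'E' x 5 -> '5E'
  i=17: run of 'H' x 8 -> '8H'

RLE = 12H5E8H


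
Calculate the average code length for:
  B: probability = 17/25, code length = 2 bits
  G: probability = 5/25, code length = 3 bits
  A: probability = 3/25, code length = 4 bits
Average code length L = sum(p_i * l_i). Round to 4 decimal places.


Weighted contributions p_i * l_i:
  B: (17/25) * 2 = 34/25
  G: (5/25) * 3 = 15/25
  A: (3/25) * 4 = 12/25
Sum = (34 + 15 + 12)/25 = 61/25

L = 61/25 = 2.4400 bits/symbol


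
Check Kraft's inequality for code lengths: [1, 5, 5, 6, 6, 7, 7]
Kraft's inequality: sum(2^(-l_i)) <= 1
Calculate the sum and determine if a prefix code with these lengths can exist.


Sum = 2^(-1) + 2^(-5) + 2^(-5) + 2^(-6) + 2^(-6) + 2^(-7) + 2^(-7)
    = 0.5 + 0.03125 + 0.03125 + 0.015625 + 0.015625 + 0.0078125 + 0.0078125
    = 78/128 = 0.609375
Since 0.609375 <= 1, Kraft's inequality IS satisfied.
A prefix code with these lengths CAN exist.

Kraft sum = 0.609375. Satisfied.


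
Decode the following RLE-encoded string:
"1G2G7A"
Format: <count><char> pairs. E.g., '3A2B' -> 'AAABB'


Expanding each <count><char> pair:
  1G -> 'G'
  2G -> 'GG'
  7A -> 'AAAAAAA'

Decoded = GGGAAAAAAA


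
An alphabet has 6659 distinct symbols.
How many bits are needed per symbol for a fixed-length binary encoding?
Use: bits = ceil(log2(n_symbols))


log2(6659) = 12.7011
Bracket: 2^12 = 4096 < 6659 <= 2^13 = 8192
So ceil(log2(6659)) = 13

bits = ceil(log2(6659)) = ceil(12.7011) = 13 bits


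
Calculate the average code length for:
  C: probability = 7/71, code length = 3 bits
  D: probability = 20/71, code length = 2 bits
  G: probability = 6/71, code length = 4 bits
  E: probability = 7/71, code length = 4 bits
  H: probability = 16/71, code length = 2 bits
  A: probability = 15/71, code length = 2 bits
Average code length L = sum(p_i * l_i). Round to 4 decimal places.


Weighted contributions p_i * l_i:
  C: (7/71) * 3 = 21/71
  D: (20/71) * 2 = 40/71
  G: (6/71) * 4 = 24/71
  E: (7/71) * 4 = 28/71
  H: (16/71) * 2 = 32/71
  A: (15/71) * 2 = 30/71
Sum = (21 + 40 + 24 + 28 + 32 + 30)/71 = 175/71

L = 175/71 = 2.4648 bits/symbol


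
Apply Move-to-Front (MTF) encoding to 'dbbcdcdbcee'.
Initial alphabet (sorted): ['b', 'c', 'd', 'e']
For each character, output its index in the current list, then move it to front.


MTF encoding:
'd': index 2 in ['b', 'c', 'd', 'e'] -> ['d', 'b', 'c', 'e']
'b': index 1 in ['d', 'b', 'c', 'e'] -> ['b', 'd', 'c', 'e']
'b': index 0 in ['b', 'd', 'c', 'e'] -> ['b', 'd', 'c', 'e']
'c': index 2 in ['b', 'd', 'c', 'e'] -> ['c', 'b', 'd', 'e']
'd': index 2 in ['c', 'b', 'd', 'e'] -> ['d', 'c', 'b', 'e']
'c': index 1 in ['d', 'c', 'b', 'e'] -> ['c', 'd', 'b', 'e']
'd': index 1 in ['c', 'd', 'b', 'e'] -> ['d', 'c', 'b', 'e']
'b': index 2 in ['d', 'c', 'b', 'e'] -> ['b', 'd', 'c', 'e']
'c': index 2 in ['b', 'd', 'c', 'e'] -> ['c', 'b', 'd', 'e']
'e': index 3 in ['c', 'b', 'd', 'e'] -> ['e', 'c', 'b', 'd']
'e': index 0 in ['e', 'c', 'b', 'd'] -> ['e', 'c', 'b', 'd']


Output: [2, 1, 0, 2, 2, 1, 1, 2, 2, 3, 0]


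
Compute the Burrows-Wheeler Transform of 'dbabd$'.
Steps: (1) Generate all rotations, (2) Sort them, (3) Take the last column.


Rotations (sorted):
  0: $dbabd -> last char: d
  1: abd$db -> last char: b
  2: babd$d -> last char: d
  3: bd$dba -> last char: a
  4: d$dbab -> last char: b
  5: dbabd$ -> last char: $


BWT = dbdab$


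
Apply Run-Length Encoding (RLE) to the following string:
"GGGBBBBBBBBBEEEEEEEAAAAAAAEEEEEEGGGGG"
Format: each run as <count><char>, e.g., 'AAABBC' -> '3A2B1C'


Scanning runs left to right:
  i=0: run of 'G' x 3 -> '3G'
  i=3: run of 'B' x 9 -> '9B'
  i=12: run of 'E' x 7 -> '7E'
  i=19: run of 'A' x 7 -> '7A'
  i=26: run of 'E' x 6 -> '6E'
  i=32: run of 'G' x 5 -> '5G'

RLE = 3G9B7E7A6E5G


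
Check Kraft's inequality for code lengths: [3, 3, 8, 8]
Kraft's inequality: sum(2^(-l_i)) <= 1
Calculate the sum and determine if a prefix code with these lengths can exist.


Sum = 2^(-3) + 2^(-3) + 2^(-8) + 2^(-8)
    = 0.125 + 0.125 + 0.00390625 + 0.00390625
    = 66/256 = 0.2578125
Since 0.2578125 <= 1, Kraft's inequality IS satisfied.
A prefix code with these lengths CAN exist.

Kraft sum = 0.2578125. Satisfied.


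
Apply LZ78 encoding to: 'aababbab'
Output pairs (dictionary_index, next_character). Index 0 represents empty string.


LZ78 encoding steps:
Dictionary: {0: ''}
Step 1: w='' (idx 0), next='a' -> output (0, 'a'), add 'a' as idx 1
Step 2: w='a' (idx 1), next='b' -> output (1, 'b'), add 'ab' as idx 2
Step 3: w='ab' (idx 2), next='b' -> output (2, 'b'), add 'abb' as idx 3
Step 4: w='ab' (idx 2), end of input -> output (2, '')


Encoded: [(0, 'a'), (1, 'b'), (2, 'b'), (2, '')]


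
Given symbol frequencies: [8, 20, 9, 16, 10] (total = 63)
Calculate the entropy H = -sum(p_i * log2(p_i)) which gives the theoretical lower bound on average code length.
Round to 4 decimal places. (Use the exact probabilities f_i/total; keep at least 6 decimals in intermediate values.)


Per-symbol terms -p_i * log2(p_i) with p_i = f_i/63:
  p = 8/63 = 0.126984: log2(p) = -2.977280, -p*log2(p) = 0.378067
  p = 20/63 = 0.317460: log2(p) = -1.655352, -p*log2(p) = 0.525509
  p = 9/63 = 0.142857: log2(p) = -2.807355, -p*log2(p) = 0.401051
  p = 16/63 = 0.253968: log2(p) = -1.977280, -p*log2(p) = 0.502166
  p = 10/63 = 0.158730: log2(p) = -2.655352, -p*log2(p) = 0.421484
H = 0.378067 + 0.525509 + 0.401051 + 0.502166 + 0.421484 = 2.228277

H = 2.2283 bits/symbol


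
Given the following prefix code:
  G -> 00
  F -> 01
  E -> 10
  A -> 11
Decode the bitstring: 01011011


Decoding step by step:
Bits 01 -> F
Bits 01 -> F
Bits 10 -> E
Bits 11 -> A


Decoded message: FFEA


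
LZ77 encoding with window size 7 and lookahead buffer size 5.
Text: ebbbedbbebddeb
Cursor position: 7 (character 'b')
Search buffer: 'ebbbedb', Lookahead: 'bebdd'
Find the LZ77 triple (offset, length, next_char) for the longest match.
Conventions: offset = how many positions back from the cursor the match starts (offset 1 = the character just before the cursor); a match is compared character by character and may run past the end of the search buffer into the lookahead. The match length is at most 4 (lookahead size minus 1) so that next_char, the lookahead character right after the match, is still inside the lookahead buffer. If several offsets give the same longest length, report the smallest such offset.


Try each offset into the search buffer:
  offset=1 (pos 6, char 'b'): match length 1
  offset=2 (pos 5, char 'd'): match length 0
  offset=3 (pos 4, char 'e'): match length 0
  offset=4 (pos 3, char 'b'): match length 2
  offset=5 (pos 2, char 'b'): match length 1
  offset=6 (pos 1, char 'b'): match length 1
  offset=7 (pos 0, char 'e'): match length 0
Longest match has length 2 at offset 4.
next_char = character at position 7 + 2 = 9 -> 'b'

Best match: offset=4, length=2 (matching 'be' starting at position 3)
LZ77 triple: (4, 2, 'b')


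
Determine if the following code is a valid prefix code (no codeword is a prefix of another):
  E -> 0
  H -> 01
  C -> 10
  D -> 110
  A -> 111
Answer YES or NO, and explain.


Checking each pair (does one codeword prefix another?):
  E='0' vs H='01': prefix -- VIOLATION

NO -- this is NOT a valid prefix code. E (0) is a prefix of H (01).


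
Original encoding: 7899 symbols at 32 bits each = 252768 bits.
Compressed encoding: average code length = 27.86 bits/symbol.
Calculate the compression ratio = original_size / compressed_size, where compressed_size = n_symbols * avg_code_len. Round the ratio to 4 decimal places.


original_size = n_symbols * orig_bits = 7899 * 32 = 252768 bits
compressed_size = n_symbols * avg_code_len = 7899 * 27.86 = 220066.14 bits
ratio = original_size / compressed_size = 252768 / 220066.14 = 1.1486

Compression ratio = 1.1486


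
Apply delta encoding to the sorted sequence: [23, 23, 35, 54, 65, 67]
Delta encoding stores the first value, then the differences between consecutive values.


First value: 23
Deltas:
  23 - 23 = 0
  35 - 23 = 12
  54 - 35 = 19
  65 - 54 = 11
  67 - 65 = 2


Delta encoded: [23, 0, 12, 19, 11, 2]


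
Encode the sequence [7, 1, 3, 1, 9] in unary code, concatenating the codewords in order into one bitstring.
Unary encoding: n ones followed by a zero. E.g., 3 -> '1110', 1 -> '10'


Encode each number as n ones followed by a terminating 0:
  7 -> 11111110 (8 bits)
  1 -> 10 (2 bits)
  3 -> 1110 (4 bits)
  1 -> 10 (2 bits)
  9 -> 1111111110 (10 bits)
Total length = 8 + 2 + 4 + 2 + 10 = 26 bits.

Unary([7, 1, 3, 1, 9]) = 11111110101110101111111110 (26 bits)


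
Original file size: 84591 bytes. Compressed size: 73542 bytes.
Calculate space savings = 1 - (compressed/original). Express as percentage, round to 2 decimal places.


ratio = compressed/original = 73542/84591 = 0.869383
savings = 1 - ratio = 1 - 0.869383 = 0.130617
as a percentage: 0.130617 * 100 = 13.06%

Space savings = 1 - 73542/84591 = 13.06%


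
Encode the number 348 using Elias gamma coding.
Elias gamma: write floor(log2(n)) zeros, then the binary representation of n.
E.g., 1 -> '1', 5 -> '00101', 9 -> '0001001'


num_bits = floor(log2(348)) + 1 = 9
leading_zeros = num_bits - 1 = 8
binary(348) = 101011100

Elias gamma(348) = '00000000' + '101011100' = 00000000101011100 (17 bits)


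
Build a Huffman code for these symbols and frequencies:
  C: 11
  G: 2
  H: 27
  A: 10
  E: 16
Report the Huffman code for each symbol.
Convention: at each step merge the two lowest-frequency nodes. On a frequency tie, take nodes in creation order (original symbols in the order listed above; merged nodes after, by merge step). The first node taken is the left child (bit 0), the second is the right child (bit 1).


Huffman tree construction:
Step 1: Merge G(2) + A(10) = 12
Step 2: Merge C(11) + (G+A)(12) = 23
Step 3: Merge E(16) + (C+(G+A))(23) = 39
Step 4: Merge H(27) + (E+(C+(G+A)))(39) = 66
Read each symbol's code off the tree from the root (left child = 0, right child = 1).

Codes:
  C: 110 (length 3)
  G: 1110 (length 4)
  H: 0 (length 1)
  A: 1111 (length 4)
  E: 10 (length 2)
Average code length: 140/66 = 2.1212 bits/symbol


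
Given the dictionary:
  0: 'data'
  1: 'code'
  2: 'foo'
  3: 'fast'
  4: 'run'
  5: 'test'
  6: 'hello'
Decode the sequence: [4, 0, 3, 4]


Look up each index in the dictionary:
  4 -> 'run'
  0 -> 'data'
  3 -> 'fast'
  4 -> 'run'

Decoded: "run data fast run"


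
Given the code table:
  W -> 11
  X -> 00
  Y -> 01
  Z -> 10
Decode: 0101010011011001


Decoding:
01 -> Y
01 -> Y
01 -> Y
00 -> X
11 -> W
01 -> Y
10 -> Z
01 -> Y


Result: YYYXWYZY


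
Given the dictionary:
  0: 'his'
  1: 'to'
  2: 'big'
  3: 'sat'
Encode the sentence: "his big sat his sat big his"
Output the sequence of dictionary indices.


Look up each word in the dictionary:
  'his' -> 0
  'big' -> 2
  'sat' -> 3
  'his' -> 0
  'sat' -> 3
  'big' -> 2
  'his' -> 0

Encoded: [0, 2, 3, 0, 3, 2, 0]


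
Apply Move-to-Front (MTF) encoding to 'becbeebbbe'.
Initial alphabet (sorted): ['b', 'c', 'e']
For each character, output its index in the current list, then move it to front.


MTF encoding:
'b': index 0 in ['b', 'c', 'e'] -> ['b', 'c', 'e']
'e': index 2 in ['b', 'c', 'e'] -> ['e', 'b', 'c']
'c': index 2 in ['e', 'b', 'c'] -> ['c', 'e', 'b']
'b': index 2 in ['c', 'e', 'b'] -> ['b', 'c', 'e']
'e': index 2 in ['b', 'c', 'e'] -> ['e', 'b', 'c']
'e': index 0 in ['e', 'b', 'c'] -> ['e', 'b', 'c']
'b': index 1 in ['e', 'b', 'c'] -> ['b', 'e', 'c']
'b': index 0 in ['b', 'e', 'c'] -> ['b', 'e', 'c']
'b': index 0 in ['b', 'e', 'c'] -> ['b', 'e', 'c']
'e': index 1 in ['b', 'e', 'c'] -> ['e', 'b', 'c']


Output: [0, 2, 2, 2, 2, 0, 1, 0, 0, 1]


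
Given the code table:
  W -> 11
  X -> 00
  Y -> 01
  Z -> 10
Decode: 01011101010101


Decoding:
01 -> Y
01 -> Y
11 -> W
01 -> Y
01 -> Y
01 -> Y
01 -> Y


Result: YYWYYYY


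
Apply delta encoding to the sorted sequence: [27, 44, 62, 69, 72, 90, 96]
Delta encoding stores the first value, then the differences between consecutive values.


First value: 27
Deltas:
  44 - 27 = 17
  62 - 44 = 18
  69 - 62 = 7
  72 - 69 = 3
  90 - 72 = 18
  96 - 90 = 6


Delta encoded: [27, 17, 18, 7, 3, 18, 6]


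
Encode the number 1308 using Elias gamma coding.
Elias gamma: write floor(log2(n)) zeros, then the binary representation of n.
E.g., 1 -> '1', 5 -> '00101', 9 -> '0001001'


num_bits = floor(log2(1308)) + 1 = 11
leading_zeros = num_bits - 1 = 10
binary(1308) = 10100011100

Elias gamma(1308) = '0000000000' + '10100011100' = 000000000010100011100 (21 bits)


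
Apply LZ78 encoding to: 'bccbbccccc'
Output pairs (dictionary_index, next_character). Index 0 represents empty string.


LZ78 encoding steps:
Dictionary: {0: ''}
Step 1: w='' (idx 0), next='b' -> output (0, 'b'), add 'b' as idx 1
Step 2: w='' (idx 0), next='c' -> output (0, 'c'), add 'c' as idx 2
Step 3: w='c' (idx 2), next='b' -> output (2, 'b'), add 'cb' as idx 3
Step 4: w='b' (idx 1), next='c' -> output (1, 'c'), add 'bc' as idx 4
Step 5: w='c' (idx 2), next='c' -> output (2, 'c'), add 'cc' as idx 5
Step 6: w='cc' (idx 5), end of input -> output (5, '')


Encoded: [(0, 'b'), (0, 'c'), (2, 'b'), (1, 'c'), (2, 'c'), (5, '')]


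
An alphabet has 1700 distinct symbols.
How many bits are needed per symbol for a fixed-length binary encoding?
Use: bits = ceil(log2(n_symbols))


log2(1700) = 10.7313
Bracket: 2^10 = 1024 < 1700 <= 2^11 = 2048
So ceil(log2(1700)) = 11

bits = ceil(log2(1700)) = ceil(10.7313) = 11 bits


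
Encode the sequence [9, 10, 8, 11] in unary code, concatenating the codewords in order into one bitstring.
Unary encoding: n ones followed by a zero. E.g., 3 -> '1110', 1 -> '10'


Encode each number as n ones followed by a terminating 0:
  9 -> 1111111110 (10 bits)
  10 -> 11111111110 (11 bits)
  8 -> 111111110 (9 bits)
  11 -> 111111111110 (12 bits)
Total length = 10 + 11 + 9 + 12 = 42 bits.

Unary([9, 10, 8, 11]) = 111111111011111111110111111110111111111110 (42 bits)


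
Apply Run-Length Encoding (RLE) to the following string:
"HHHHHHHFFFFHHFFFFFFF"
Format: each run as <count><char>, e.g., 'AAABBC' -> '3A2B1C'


Scanning runs left to right:
  i=0: run of 'H' x 7 -> '7H'
  i=7: run of 'F' x 4 -> '4F'
  i=11: run of 'H' x 2 -> '2H'
  i=13: run of 'F' x 7 -> '7F'

RLE = 7H4F2H7F


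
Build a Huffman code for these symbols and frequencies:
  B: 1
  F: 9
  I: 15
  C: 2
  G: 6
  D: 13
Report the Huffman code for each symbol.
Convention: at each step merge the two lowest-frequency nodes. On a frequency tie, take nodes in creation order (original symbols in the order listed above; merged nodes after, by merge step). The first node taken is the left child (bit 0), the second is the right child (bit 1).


Huffman tree construction:
Step 1: Merge B(1) + C(2) = 3
Step 2: Merge (B+C)(3) + G(6) = 9
Step 3: Merge F(9) + ((B+C)+G)(9) = 18
Step 4: Merge D(13) + I(15) = 28
Step 5: Merge (F+((B+C)+G))(18) + (D+I)(28) = 46
Read each symbol's code off the tree from the root (left child = 0, right child = 1).

Codes:
  B: 0100 (length 4)
  F: 00 (length 2)
  I: 11 (length 2)
  C: 0101 (length 4)
  G: 011 (length 3)
  D: 10 (length 2)
Average code length: 104/46 = 2.2609 bits/symbol


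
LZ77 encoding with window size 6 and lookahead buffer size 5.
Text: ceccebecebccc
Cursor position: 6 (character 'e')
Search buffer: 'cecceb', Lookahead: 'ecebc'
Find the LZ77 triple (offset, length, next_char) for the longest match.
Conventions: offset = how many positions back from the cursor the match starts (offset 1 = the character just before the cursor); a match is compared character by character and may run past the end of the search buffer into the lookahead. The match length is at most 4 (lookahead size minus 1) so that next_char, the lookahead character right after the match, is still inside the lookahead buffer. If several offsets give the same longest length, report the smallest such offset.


Try each offset into the search buffer:
  offset=1 (pos 5, char 'b'): match length 0
  offset=2 (pos 4, char 'e'): match length 1
  offset=3 (pos 3, char 'c'): match length 0
  offset=4 (pos 2, char 'c'): match length 0
  offset=5 (pos 1, char 'e'): match length 2
  offset=6 (pos 0, char 'c'): match length 0
Longest match has length 2 at offset 5.
next_char = character at position 6 + 2 = 8 -> 'e'

Best match: offset=5, length=2 (matching 'ec' starting at position 1)
LZ77 triple: (5, 2, 'e')


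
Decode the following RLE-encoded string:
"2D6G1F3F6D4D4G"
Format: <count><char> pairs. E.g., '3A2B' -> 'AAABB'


Expanding each <count><char> pair:
  2D -> 'DD'
  6G -> 'GGGGGG'
  1F -> 'F'
  3F -> 'FFF'
  6D -> 'DDDDDD'
  4D -> 'DDDD'
  4G -> 'GGGG'

Decoded = DDGGGGGGFFFFDDDDDDDDDDGGGG


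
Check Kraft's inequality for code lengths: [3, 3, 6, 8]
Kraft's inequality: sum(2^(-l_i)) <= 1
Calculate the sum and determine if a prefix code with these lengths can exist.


Sum = 2^(-3) + 2^(-3) + 2^(-6) + 2^(-8)
    = 0.125 + 0.125 + 0.015625 + 0.00390625
    = 69/256 = 0.26953125
Since 0.26953125 <= 1, Kraft's inequality IS satisfied.
A prefix code with these lengths CAN exist.

Kraft sum = 0.26953125. Satisfied.


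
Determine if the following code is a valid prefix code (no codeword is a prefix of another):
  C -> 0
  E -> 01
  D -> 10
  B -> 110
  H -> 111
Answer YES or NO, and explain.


Checking each pair (does one codeword prefix another?):
  C='0' vs E='01': prefix -- VIOLATION

NO -- this is NOT a valid prefix code. C (0) is a prefix of E (01).


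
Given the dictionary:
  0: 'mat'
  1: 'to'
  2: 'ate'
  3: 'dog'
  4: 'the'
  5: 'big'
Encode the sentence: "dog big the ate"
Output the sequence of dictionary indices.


Look up each word in the dictionary:
  'dog' -> 3
  'big' -> 5
  'the' -> 4
  'ate' -> 2

Encoded: [3, 5, 4, 2]


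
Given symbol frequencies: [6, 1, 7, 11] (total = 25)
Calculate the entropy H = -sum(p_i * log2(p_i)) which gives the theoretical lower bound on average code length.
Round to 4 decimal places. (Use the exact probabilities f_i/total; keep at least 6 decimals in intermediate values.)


Per-symbol terms -p_i * log2(p_i) with p_i = f_i/25:
  p = 6/25 = 0.240000: log2(p) = -2.058894, -p*log2(p) = 0.494134
  p = 1/25 = 0.040000: log2(p) = -4.643856, -p*log2(p) = 0.185754
  p = 7/25 = 0.280000: log2(p) = -1.836501, -p*log2(p) = 0.514220
  p = 11/25 = 0.440000: log2(p) = -1.184425, -p*log2(p) = 0.521147
H = 0.494134 + 0.185754 + 0.514220 + 0.521147 = 1.715255

H = 1.7153 bits/symbol


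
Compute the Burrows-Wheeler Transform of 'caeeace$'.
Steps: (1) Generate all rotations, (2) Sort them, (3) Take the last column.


Rotations (sorted):
  0: $caeeace -> last char: e
  1: ace$caee -> last char: e
  2: aeeace$c -> last char: c
  3: caeeace$ -> last char: $
  4: ce$caeea -> last char: a
  5: e$caeeac -> last char: c
  6: eace$cae -> last char: e
  7: eeace$ca -> last char: a


BWT = eec$acea


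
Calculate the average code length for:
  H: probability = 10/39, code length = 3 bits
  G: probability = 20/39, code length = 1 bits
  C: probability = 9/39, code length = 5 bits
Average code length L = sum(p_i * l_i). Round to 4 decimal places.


Weighted contributions p_i * l_i:
  H: (10/39) * 3 = 30/39
  G: (20/39) * 1 = 20/39
  C: (9/39) * 5 = 45/39
Sum = (30 + 20 + 45)/39 = 95/39

L = 95/39 = 2.4359 bits/symbol


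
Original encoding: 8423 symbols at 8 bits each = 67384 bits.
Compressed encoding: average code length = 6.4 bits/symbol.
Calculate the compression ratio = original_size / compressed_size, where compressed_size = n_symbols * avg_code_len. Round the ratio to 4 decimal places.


original_size = n_symbols * orig_bits = 8423 * 8 = 67384 bits
compressed_size = n_symbols * avg_code_len = 8423 * 6.4 = 53907.2 bits
ratio = original_size / compressed_size = 67384 / 53907.2 = 1.25

Compression ratio = 1.25


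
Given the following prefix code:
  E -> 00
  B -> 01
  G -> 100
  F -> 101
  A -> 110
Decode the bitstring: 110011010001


Decoding step by step:
Bits 110 -> A
Bits 01 -> B
Bits 101 -> F
Bits 00 -> E
Bits 01 -> B


Decoded message: ABFEB


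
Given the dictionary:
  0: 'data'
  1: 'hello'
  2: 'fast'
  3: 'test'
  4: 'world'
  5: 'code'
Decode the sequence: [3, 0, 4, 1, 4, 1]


Look up each index in the dictionary:
  3 -> 'test'
  0 -> 'data'
  4 -> 'world'
  1 -> 'hello'
  4 -> 'world'
  1 -> 'hello'

Decoded: "test data world hello world hello"


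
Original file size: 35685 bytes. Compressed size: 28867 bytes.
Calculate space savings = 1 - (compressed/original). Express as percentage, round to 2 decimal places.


ratio = compressed/original = 28867/35685 = 0.808939
savings = 1 - ratio = 1 - 0.808939 = 0.191061
as a percentage: 0.191061 * 100 = 19.11%

Space savings = 1 - 28867/35685 = 19.11%


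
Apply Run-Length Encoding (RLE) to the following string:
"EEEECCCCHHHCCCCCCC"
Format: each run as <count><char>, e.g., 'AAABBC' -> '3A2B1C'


Scanning runs left to right:
  i=0: run of 'E' x 4 -> '4E'
  i=4: run of 'C' x 4 -> '4C'
  i=8: run of 'H' x 3 -> '3H'
  i=11: run of 'C' x 7 -> '7C'

RLE = 4E4C3H7C


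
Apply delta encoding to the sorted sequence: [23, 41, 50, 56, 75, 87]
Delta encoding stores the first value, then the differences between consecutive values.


First value: 23
Deltas:
  41 - 23 = 18
  50 - 41 = 9
  56 - 50 = 6
  75 - 56 = 19
  87 - 75 = 12


Delta encoded: [23, 18, 9, 6, 19, 12]


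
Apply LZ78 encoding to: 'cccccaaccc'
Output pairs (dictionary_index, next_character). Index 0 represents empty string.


LZ78 encoding steps:
Dictionary: {0: ''}
Step 1: w='' (idx 0), next='c' -> output (0, 'c'), add 'c' as idx 1
Step 2: w='c' (idx 1), next='c' -> output (1, 'c'), add 'cc' as idx 2
Step 3: w='cc' (idx 2), next='a' -> output (2, 'a'), add 'cca' as idx 3
Step 4: w='' (idx 0), next='a' -> output (0, 'a'), add 'a' as idx 4
Step 5: w='cc' (idx 2), next='c' -> output (2, 'c'), add 'ccc' as idx 5


Encoded: [(0, 'c'), (1, 'c'), (2, 'a'), (0, 'a'), (2, 'c')]


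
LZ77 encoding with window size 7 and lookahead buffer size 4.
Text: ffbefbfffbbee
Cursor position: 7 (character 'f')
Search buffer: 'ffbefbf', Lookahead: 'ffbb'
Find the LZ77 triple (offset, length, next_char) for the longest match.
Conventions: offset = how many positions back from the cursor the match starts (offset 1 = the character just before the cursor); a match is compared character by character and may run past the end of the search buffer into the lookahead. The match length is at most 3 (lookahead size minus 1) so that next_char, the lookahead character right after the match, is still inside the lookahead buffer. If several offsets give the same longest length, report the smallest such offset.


Try each offset into the search buffer:
  offset=1 (pos 6, char 'f'): match length 2
  offset=2 (pos 5, char 'b'): match length 0
  offset=3 (pos 4, char 'f'): match length 1
  offset=4 (pos 3, char 'e'): match length 0
  offset=5 (pos 2, char 'b'): match length 0
  offset=6 (pos 1, char 'f'): match length 1
  offset=7 (pos 0, char 'f'): match length 3
Longest match has length 3 at offset 7.
next_char = character at position 7 + 3 = 10 -> 'b'

Best match: offset=7, length=3 (matching 'ffb' starting at position 0)
LZ77 triple: (7, 3, 'b')
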